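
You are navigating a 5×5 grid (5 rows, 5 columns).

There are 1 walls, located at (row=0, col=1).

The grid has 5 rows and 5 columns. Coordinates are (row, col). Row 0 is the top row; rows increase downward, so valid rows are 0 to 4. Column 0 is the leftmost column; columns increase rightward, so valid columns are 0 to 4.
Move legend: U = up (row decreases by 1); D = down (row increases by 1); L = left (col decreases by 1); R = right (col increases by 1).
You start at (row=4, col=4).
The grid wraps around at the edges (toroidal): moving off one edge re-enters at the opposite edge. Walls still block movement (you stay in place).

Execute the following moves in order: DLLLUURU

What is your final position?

Start: (row=4, col=4)
  D (down): (row=4, col=4) -> (row=0, col=4)
  L (left): (row=0, col=4) -> (row=0, col=3)
  L (left): (row=0, col=3) -> (row=0, col=2)
  L (left): blocked, stay at (row=0, col=2)
  U (up): (row=0, col=2) -> (row=4, col=2)
  U (up): (row=4, col=2) -> (row=3, col=2)
  R (right): (row=3, col=2) -> (row=3, col=3)
  U (up): (row=3, col=3) -> (row=2, col=3)
Final: (row=2, col=3)

Answer: Final position: (row=2, col=3)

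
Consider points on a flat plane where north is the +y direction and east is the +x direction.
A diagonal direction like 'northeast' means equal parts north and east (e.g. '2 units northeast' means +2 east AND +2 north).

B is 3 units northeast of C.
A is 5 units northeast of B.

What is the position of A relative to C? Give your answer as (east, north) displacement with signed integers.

Place C at the origin (east=0, north=0).
  B is 3 units northeast of C: delta (east=+3, north=+3); B at (east=3, north=3).
  A is 5 units northeast of B: delta (east=+5, north=+5); A at (east=8, north=8).
Therefore A relative to C: (east=8, north=8).

Answer: A is at (east=8, north=8) relative to C.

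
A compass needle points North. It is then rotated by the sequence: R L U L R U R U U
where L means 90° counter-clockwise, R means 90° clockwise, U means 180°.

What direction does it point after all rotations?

Start: North
  R (right (90° clockwise)) -> East
  L (left (90° counter-clockwise)) -> North
  U (U-turn (180°)) -> South
  L (left (90° counter-clockwise)) -> East
  R (right (90° clockwise)) -> South
  U (U-turn (180°)) -> North
  R (right (90° clockwise)) -> East
  U (U-turn (180°)) -> West
  U (U-turn (180°)) -> East
Final: East

Answer: Final heading: East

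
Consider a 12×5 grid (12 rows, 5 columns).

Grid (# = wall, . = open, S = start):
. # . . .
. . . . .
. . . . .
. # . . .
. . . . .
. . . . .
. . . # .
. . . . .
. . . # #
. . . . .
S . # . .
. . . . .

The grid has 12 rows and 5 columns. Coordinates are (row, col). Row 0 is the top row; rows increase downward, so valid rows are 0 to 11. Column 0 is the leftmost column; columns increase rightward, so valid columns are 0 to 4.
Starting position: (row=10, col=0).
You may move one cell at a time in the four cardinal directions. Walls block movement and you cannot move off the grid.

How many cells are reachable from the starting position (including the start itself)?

BFS flood-fill from (row=10, col=0):
  Distance 0: (row=10, col=0)
  Distance 1: (row=9, col=0), (row=10, col=1), (row=11, col=0)
  Distance 2: (row=8, col=0), (row=9, col=1), (row=11, col=1)
  Distance 3: (row=7, col=0), (row=8, col=1), (row=9, col=2), (row=11, col=2)
  Distance 4: (row=6, col=0), (row=7, col=1), (row=8, col=2), (row=9, col=3), (row=11, col=3)
  Distance 5: (row=5, col=0), (row=6, col=1), (row=7, col=2), (row=9, col=4), (row=10, col=3), (row=11, col=4)
  Distance 6: (row=4, col=0), (row=5, col=1), (row=6, col=2), (row=7, col=3), (row=10, col=4)
  Distance 7: (row=3, col=0), (row=4, col=1), (row=5, col=2), (row=7, col=4)
  Distance 8: (row=2, col=0), (row=4, col=2), (row=5, col=3), (row=6, col=4)
  Distance 9: (row=1, col=0), (row=2, col=1), (row=3, col=2), (row=4, col=3), (row=5, col=4)
  Distance 10: (row=0, col=0), (row=1, col=1), (row=2, col=2), (row=3, col=3), (row=4, col=4)
  Distance 11: (row=1, col=2), (row=2, col=3), (row=3, col=4)
  Distance 12: (row=0, col=2), (row=1, col=3), (row=2, col=4)
  Distance 13: (row=0, col=3), (row=1, col=4)
  Distance 14: (row=0, col=4)
Total reachable: 54 (grid has 54 open cells total)

Answer: Reachable cells: 54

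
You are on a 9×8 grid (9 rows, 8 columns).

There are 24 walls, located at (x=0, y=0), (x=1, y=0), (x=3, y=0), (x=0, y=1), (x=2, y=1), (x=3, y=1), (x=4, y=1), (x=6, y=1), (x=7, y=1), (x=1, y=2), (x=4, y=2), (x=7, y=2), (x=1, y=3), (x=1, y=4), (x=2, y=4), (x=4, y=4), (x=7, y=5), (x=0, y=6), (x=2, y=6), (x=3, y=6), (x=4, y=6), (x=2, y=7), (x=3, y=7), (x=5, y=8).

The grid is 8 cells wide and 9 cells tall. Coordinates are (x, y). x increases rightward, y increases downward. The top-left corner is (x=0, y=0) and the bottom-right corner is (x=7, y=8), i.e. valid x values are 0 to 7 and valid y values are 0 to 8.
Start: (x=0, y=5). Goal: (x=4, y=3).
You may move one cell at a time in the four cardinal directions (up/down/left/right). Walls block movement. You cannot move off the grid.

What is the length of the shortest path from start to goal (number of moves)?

Answer: Shortest path length: 6

Derivation:
BFS from (x=0, y=5) until reaching (x=4, y=3):
  Distance 0: (x=0, y=5)
  Distance 1: (x=0, y=4), (x=1, y=5)
  Distance 2: (x=0, y=3), (x=2, y=5), (x=1, y=6)
  Distance 3: (x=0, y=2), (x=3, y=5), (x=1, y=7)
  Distance 4: (x=3, y=4), (x=4, y=5), (x=0, y=7), (x=1, y=8)
  Distance 5: (x=3, y=3), (x=5, y=5), (x=0, y=8), (x=2, y=8)
  Distance 6: (x=3, y=2), (x=2, y=3), (x=4, y=3), (x=5, y=4), (x=6, y=5), (x=5, y=6), (x=3, y=8)  <- goal reached here
One shortest path (6 moves): (x=0, y=5) -> (x=1, y=5) -> (x=2, y=5) -> (x=3, y=5) -> (x=3, y=4) -> (x=3, y=3) -> (x=4, y=3)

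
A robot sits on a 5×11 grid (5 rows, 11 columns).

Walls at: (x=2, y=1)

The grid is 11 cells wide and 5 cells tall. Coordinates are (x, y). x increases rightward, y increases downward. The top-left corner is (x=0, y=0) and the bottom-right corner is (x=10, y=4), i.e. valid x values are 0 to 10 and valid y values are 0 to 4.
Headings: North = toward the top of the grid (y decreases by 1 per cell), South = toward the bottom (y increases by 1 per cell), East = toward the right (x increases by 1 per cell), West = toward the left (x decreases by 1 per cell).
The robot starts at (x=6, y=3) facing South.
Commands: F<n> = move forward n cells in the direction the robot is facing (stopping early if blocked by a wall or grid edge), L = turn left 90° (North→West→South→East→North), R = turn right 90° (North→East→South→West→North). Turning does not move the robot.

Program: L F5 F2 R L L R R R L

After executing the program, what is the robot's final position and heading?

Start: (x=6, y=3), facing South
  L: turn left, now facing East
  F5: move forward 4/5 (blocked), now at (x=10, y=3)
  F2: move forward 0/2 (blocked), now at (x=10, y=3)
  R: turn right, now facing South
  L: turn left, now facing East
  L: turn left, now facing North
  R: turn right, now facing East
  R: turn right, now facing South
  R: turn right, now facing West
  L: turn left, now facing South
Final: (x=10, y=3), facing South

Answer: Final position: (x=10, y=3), facing South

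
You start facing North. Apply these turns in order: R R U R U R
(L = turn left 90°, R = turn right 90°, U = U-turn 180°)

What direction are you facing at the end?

Start: North
  R (right (90° clockwise)) -> East
  R (right (90° clockwise)) -> South
  U (U-turn (180°)) -> North
  R (right (90° clockwise)) -> East
  U (U-turn (180°)) -> West
  R (right (90° clockwise)) -> North
Final: North

Answer: Final heading: North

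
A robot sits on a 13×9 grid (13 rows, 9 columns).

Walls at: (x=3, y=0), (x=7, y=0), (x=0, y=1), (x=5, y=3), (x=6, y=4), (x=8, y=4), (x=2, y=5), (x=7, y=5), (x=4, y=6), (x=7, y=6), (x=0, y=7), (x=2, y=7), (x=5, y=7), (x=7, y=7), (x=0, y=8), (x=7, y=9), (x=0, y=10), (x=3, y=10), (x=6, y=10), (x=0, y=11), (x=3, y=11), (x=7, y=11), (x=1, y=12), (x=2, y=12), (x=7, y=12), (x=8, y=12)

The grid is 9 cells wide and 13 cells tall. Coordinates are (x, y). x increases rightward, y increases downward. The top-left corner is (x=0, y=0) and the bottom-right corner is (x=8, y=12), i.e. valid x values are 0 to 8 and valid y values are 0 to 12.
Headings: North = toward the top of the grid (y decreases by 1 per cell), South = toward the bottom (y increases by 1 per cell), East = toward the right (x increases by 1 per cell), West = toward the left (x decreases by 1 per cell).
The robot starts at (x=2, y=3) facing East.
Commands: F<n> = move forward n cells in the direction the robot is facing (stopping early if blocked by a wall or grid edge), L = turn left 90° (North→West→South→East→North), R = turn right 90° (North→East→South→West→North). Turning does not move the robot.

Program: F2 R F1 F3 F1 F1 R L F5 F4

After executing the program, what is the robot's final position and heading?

Start: (x=2, y=3), facing East
  F2: move forward 2, now at (x=4, y=3)
  R: turn right, now facing South
  F1: move forward 1, now at (x=4, y=4)
  F3: move forward 1/3 (blocked), now at (x=4, y=5)
  F1: move forward 0/1 (blocked), now at (x=4, y=5)
  F1: move forward 0/1 (blocked), now at (x=4, y=5)
  R: turn right, now facing West
  L: turn left, now facing South
  F5: move forward 0/5 (blocked), now at (x=4, y=5)
  F4: move forward 0/4 (blocked), now at (x=4, y=5)
Final: (x=4, y=5), facing South

Answer: Final position: (x=4, y=5), facing South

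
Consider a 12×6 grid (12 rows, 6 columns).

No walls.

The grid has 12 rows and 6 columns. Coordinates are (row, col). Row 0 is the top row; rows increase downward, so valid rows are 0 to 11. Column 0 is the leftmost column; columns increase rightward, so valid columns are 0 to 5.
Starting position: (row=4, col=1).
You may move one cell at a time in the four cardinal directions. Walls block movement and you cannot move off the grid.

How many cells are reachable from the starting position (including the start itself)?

Answer: Reachable cells: 72

Derivation:
BFS flood-fill from (row=4, col=1):
  Distance 0: (row=4, col=1)
  Distance 1: (row=3, col=1), (row=4, col=0), (row=4, col=2), (row=5, col=1)
  Distance 2: (row=2, col=1), (row=3, col=0), (row=3, col=2), (row=4, col=3), (row=5, col=0), (row=5, col=2), (row=6, col=1)
  Distance 3: (row=1, col=1), (row=2, col=0), (row=2, col=2), (row=3, col=3), (row=4, col=4), (row=5, col=3), (row=6, col=0), (row=6, col=2), (row=7, col=1)
  Distance 4: (row=0, col=1), (row=1, col=0), (row=1, col=2), (row=2, col=3), (row=3, col=4), (row=4, col=5), (row=5, col=4), (row=6, col=3), (row=7, col=0), (row=7, col=2), (row=8, col=1)
  Distance 5: (row=0, col=0), (row=0, col=2), (row=1, col=3), (row=2, col=4), (row=3, col=5), (row=5, col=5), (row=6, col=4), (row=7, col=3), (row=8, col=0), (row=8, col=2), (row=9, col=1)
  Distance 6: (row=0, col=3), (row=1, col=4), (row=2, col=5), (row=6, col=5), (row=7, col=4), (row=8, col=3), (row=9, col=0), (row=9, col=2), (row=10, col=1)
  Distance 7: (row=0, col=4), (row=1, col=5), (row=7, col=5), (row=8, col=4), (row=9, col=3), (row=10, col=0), (row=10, col=2), (row=11, col=1)
  Distance 8: (row=0, col=5), (row=8, col=5), (row=9, col=4), (row=10, col=3), (row=11, col=0), (row=11, col=2)
  Distance 9: (row=9, col=5), (row=10, col=4), (row=11, col=3)
  Distance 10: (row=10, col=5), (row=11, col=4)
  Distance 11: (row=11, col=5)
Total reachable: 72 (grid has 72 open cells total)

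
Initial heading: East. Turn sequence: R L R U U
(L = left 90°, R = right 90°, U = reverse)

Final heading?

Answer: Final heading: South

Derivation:
Start: East
  R (right (90° clockwise)) -> South
  L (left (90° counter-clockwise)) -> East
  R (right (90° clockwise)) -> South
  U (U-turn (180°)) -> North
  U (U-turn (180°)) -> South
Final: South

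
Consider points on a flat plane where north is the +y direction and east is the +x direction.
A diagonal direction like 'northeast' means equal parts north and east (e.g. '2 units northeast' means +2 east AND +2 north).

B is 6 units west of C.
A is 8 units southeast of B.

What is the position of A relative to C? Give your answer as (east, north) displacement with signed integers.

Answer: A is at (east=2, north=-8) relative to C.

Derivation:
Place C at the origin (east=0, north=0).
  B is 6 units west of C: delta (east=-6, north=+0); B at (east=-6, north=0).
  A is 8 units southeast of B: delta (east=+8, north=-8); A at (east=2, north=-8).
Therefore A relative to C: (east=2, north=-8).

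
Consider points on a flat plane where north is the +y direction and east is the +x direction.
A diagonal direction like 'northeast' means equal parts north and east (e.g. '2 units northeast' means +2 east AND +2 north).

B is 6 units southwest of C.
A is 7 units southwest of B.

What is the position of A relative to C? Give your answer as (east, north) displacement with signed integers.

Place C at the origin (east=0, north=0).
  B is 6 units southwest of C: delta (east=-6, north=-6); B at (east=-6, north=-6).
  A is 7 units southwest of B: delta (east=-7, north=-7); A at (east=-13, north=-13).
Therefore A relative to C: (east=-13, north=-13).

Answer: A is at (east=-13, north=-13) relative to C.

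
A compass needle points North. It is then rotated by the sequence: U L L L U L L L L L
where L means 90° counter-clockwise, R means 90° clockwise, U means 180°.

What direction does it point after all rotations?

Start: North
  U (U-turn (180°)) -> South
  L (left (90° counter-clockwise)) -> East
  L (left (90° counter-clockwise)) -> North
  L (left (90° counter-clockwise)) -> West
  U (U-turn (180°)) -> East
  L (left (90° counter-clockwise)) -> North
  L (left (90° counter-clockwise)) -> West
  L (left (90° counter-clockwise)) -> South
  L (left (90° counter-clockwise)) -> East
  L (left (90° counter-clockwise)) -> North
Final: North

Answer: Final heading: North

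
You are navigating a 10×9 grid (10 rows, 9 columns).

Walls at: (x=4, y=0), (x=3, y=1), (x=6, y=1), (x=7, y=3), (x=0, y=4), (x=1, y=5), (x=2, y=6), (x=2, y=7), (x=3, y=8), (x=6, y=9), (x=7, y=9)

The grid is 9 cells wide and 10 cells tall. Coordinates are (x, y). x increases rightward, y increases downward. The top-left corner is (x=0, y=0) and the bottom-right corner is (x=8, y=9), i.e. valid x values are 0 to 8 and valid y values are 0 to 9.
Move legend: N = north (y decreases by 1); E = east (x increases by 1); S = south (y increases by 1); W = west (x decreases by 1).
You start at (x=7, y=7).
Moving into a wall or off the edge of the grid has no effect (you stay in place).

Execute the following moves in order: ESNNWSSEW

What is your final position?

Start: (x=7, y=7)
  E (east): (x=7, y=7) -> (x=8, y=7)
  S (south): (x=8, y=7) -> (x=8, y=8)
  N (north): (x=8, y=8) -> (x=8, y=7)
  N (north): (x=8, y=7) -> (x=8, y=6)
  W (west): (x=8, y=6) -> (x=7, y=6)
  S (south): (x=7, y=6) -> (x=7, y=7)
  S (south): (x=7, y=7) -> (x=7, y=8)
  E (east): (x=7, y=8) -> (x=8, y=8)
  W (west): (x=8, y=8) -> (x=7, y=8)
Final: (x=7, y=8)

Answer: Final position: (x=7, y=8)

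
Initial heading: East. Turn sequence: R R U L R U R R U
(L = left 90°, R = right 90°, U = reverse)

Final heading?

Start: East
  R (right (90° clockwise)) -> South
  R (right (90° clockwise)) -> West
  U (U-turn (180°)) -> East
  L (left (90° counter-clockwise)) -> North
  R (right (90° clockwise)) -> East
  U (U-turn (180°)) -> West
  R (right (90° clockwise)) -> North
  R (right (90° clockwise)) -> East
  U (U-turn (180°)) -> West
Final: West

Answer: Final heading: West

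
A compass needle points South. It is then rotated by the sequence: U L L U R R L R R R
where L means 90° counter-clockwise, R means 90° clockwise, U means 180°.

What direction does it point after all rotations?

Answer: Final heading: North

Derivation:
Start: South
  U (U-turn (180°)) -> North
  L (left (90° counter-clockwise)) -> West
  L (left (90° counter-clockwise)) -> South
  U (U-turn (180°)) -> North
  R (right (90° clockwise)) -> East
  R (right (90° clockwise)) -> South
  L (left (90° counter-clockwise)) -> East
  R (right (90° clockwise)) -> South
  R (right (90° clockwise)) -> West
  R (right (90° clockwise)) -> North
Final: North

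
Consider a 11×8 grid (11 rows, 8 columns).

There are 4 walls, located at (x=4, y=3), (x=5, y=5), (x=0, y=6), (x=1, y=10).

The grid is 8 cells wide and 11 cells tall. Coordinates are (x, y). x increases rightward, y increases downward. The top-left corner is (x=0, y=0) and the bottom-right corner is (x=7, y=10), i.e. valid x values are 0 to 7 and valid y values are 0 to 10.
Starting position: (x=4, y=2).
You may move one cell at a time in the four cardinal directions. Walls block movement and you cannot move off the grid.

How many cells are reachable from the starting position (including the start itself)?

BFS flood-fill from (x=4, y=2):
  Distance 0: (x=4, y=2)
  Distance 1: (x=4, y=1), (x=3, y=2), (x=5, y=2)
  Distance 2: (x=4, y=0), (x=3, y=1), (x=5, y=1), (x=2, y=2), (x=6, y=2), (x=3, y=3), (x=5, y=3)
  Distance 3: (x=3, y=0), (x=5, y=0), (x=2, y=1), (x=6, y=1), (x=1, y=2), (x=7, y=2), (x=2, y=3), (x=6, y=3), (x=3, y=4), (x=5, y=4)
  Distance 4: (x=2, y=0), (x=6, y=0), (x=1, y=1), (x=7, y=1), (x=0, y=2), (x=1, y=3), (x=7, y=3), (x=2, y=4), (x=4, y=4), (x=6, y=4), (x=3, y=5)
  Distance 5: (x=1, y=0), (x=7, y=0), (x=0, y=1), (x=0, y=3), (x=1, y=4), (x=7, y=4), (x=2, y=5), (x=4, y=5), (x=6, y=5), (x=3, y=6)
  Distance 6: (x=0, y=0), (x=0, y=4), (x=1, y=5), (x=7, y=5), (x=2, y=6), (x=4, y=6), (x=6, y=6), (x=3, y=7)
  Distance 7: (x=0, y=5), (x=1, y=6), (x=5, y=6), (x=7, y=6), (x=2, y=7), (x=4, y=7), (x=6, y=7), (x=3, y=8)
  Distance 8: (x=1, y=7), (x=5, y=7), (x=7, y=7), (x=2, y=8), (x=4, y=8), (x=6, y=8), (x=3, y=9)
  Distance 9: (x=0, y=7), (x=1, y=8), (x=5, y=8), (x=7, y=8), (x=2, y=9), (x=4, y=9), (x=6, y=9), (x=3, y=10)
  Distance 10: (x=0, y=8), (x=1, y=9), (x=5, y=9), (x=7, y=9), (x=2, y=10), (x=4, y=10), (x=6, y=10)
  Distance 11: (x=0, y=9), (x=5, y=10), (x=7, y=10)
  Distance 12: (x=0, y=10)
Total reachable: 84 (grid has 84 open cells total)

Answer: Reachable cells: 84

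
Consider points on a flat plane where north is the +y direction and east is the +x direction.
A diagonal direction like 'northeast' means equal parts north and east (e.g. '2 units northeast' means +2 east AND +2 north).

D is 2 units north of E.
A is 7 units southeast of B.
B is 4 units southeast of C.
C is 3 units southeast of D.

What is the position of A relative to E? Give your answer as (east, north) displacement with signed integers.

Answer: A is at (east=14, north=-12) relative to E.

Derivation:
Place E at the origin (east=0, north=0).
  D is 2 units north of E: delta (east=+0, north=+2); D at (east=0, north=2).
  C is 3 units southeast of D: delta (east=+3, north=-3); C at (east=3, north=-1).
  B is 4 units southeast of C: delta (east=+4, north=-4); B at (east=7, north=-5).
  A is 7 units southeast of B: delta (east=+7, north=-7); A at (east=14, north=-12).
Therefore A relative to E: (east=14, north=-12).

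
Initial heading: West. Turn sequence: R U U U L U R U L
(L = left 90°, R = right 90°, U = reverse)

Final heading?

Answer: Final heading: East

Derivation:
Start: West
  R (right (90° clockwise)) -> North
  U (U-turn (180°)) -> South
  U (U-turn (180°)) -> North
  U (U-turn (180°)) -> South
  L (left (90° counter-clockwise)) -> East
  U (U-turn (180°)) -> West
  R (right (90° clockwise)) -> North
  U (U-turn (180°)) -> South
  L (left (90° counter-clockwise)) -> East
Final: East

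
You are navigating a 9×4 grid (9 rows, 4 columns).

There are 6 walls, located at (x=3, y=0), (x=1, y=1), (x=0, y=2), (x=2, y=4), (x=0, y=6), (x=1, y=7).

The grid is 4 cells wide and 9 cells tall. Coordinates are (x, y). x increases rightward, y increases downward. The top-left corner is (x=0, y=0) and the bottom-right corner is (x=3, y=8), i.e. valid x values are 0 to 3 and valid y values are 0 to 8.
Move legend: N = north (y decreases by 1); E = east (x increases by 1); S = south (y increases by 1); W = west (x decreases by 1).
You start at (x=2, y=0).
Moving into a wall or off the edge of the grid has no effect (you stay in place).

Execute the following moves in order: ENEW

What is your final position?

Start: (x=2, y=0)
  E (east): blocked, stay at (x=2, y=0)
  N (north): blocked, stay at (x=2, y=0)
  E (east): blocked, stay at (x=2, y=0)
  W (west): (x=2, y=0) -> (x=1, y=0)
Final: (x=1, y=0)

Answer: Final position: (x=1, y=0)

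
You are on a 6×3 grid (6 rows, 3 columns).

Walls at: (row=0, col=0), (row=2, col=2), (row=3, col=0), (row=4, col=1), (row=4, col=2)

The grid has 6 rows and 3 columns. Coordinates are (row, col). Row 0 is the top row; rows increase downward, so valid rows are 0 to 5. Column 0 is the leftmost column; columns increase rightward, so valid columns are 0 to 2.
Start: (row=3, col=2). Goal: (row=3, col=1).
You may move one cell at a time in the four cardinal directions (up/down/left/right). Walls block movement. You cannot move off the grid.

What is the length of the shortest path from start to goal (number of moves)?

Answer: Shortest path length: 1

Derivation:
BFS from (row=3, col=2) until reaching (row=3, col=1):
  Distance 0: (row=3, col=2)
  Distance 1: (row=3, col=1)  <- goal reached here
One shortest path (1 moves): (row=3, col=2) -> (row=3, col=1)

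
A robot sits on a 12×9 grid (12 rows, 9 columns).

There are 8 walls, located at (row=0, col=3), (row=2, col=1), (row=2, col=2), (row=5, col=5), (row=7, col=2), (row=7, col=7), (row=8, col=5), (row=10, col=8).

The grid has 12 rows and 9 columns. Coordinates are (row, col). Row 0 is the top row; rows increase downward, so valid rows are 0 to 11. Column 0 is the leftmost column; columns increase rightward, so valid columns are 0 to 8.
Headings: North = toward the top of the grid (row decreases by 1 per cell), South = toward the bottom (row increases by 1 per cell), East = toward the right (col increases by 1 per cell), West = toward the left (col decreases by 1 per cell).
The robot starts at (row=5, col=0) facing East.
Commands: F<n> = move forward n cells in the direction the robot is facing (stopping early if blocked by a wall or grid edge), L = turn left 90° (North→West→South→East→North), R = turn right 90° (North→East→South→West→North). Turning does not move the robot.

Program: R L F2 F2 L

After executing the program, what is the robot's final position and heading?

Answer: Final position: (row=5, col=4), facing North

Derivation:
Start: (row=5, col=0), facing East
  R: turn right, now facing South
  L: turn left, now facing East
  F2: move forward 2, now at (row=5, col=2)
  F2: move forward 2, now at (row=5, col=4)
  L: turn left, now facing North
Final: (row=5, col=4), facing North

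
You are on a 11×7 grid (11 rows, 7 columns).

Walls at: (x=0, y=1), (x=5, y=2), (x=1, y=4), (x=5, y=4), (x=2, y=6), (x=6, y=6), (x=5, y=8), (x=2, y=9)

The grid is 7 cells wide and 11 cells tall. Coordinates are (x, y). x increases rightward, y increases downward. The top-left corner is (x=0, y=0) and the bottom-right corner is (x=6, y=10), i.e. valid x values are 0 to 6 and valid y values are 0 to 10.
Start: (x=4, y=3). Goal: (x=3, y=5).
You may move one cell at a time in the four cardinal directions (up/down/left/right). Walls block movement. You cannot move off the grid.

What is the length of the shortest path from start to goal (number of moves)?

Answer: Shortest path length: 3

Derivation:
BFS from (x=4, y=3) until reaching (x=3, y=5):
  Distance 0: (x=4, y=3)
  Distance 1: (x=4, y=2), (x=3, y=3), (x=5, y=3), (x=4, y=4)
  Distance 2: (x=4, y=1), (x=3, y=2), (x=2, y=3), (x=6, y=3), (x=3, y=4), (x=4, y=5)
  Distance 3: (x=4, y=0), (x=3, y=1), (x=5, y=1), (x=2, y=2), (x=6, y=2), (x=1, y=3), (x=2, y=4), (x=6, y=4), (x=3, y=5), (x=5, y=5), (x=4, y=6)  <- goal reached here
One shortest path (3 moves): (x=4, y=3) -> (x=3, y=3) -> (x=3, y=4) -> (x=3, y=5)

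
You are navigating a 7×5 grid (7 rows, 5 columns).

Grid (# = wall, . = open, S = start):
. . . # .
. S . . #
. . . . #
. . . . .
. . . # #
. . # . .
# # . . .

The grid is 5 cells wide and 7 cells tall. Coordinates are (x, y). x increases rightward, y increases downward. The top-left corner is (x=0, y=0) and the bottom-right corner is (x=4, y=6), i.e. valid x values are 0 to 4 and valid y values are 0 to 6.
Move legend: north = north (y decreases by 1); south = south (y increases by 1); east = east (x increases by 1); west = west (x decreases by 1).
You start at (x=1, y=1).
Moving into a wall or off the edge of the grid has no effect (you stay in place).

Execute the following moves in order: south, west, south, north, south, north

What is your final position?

Start: (x=1, y=1)
  south (south): (x=1, y=1) -> (x=1, y=2)
  west (west): (x=1, y=2) -> (x=0, y=2)
  south (south): (x=0, y=2) -> (x=0, y=3)
  north (north): (x=0, y=3) -> (x=0, y=2)
  south (south): (x=0, y=2) -> (x=0, y=3)
  north (north): (x=0, y=3) -> (x=0, y=2)
Final: (x=0, y=2)

Answer: Final position: (x=0, y=2)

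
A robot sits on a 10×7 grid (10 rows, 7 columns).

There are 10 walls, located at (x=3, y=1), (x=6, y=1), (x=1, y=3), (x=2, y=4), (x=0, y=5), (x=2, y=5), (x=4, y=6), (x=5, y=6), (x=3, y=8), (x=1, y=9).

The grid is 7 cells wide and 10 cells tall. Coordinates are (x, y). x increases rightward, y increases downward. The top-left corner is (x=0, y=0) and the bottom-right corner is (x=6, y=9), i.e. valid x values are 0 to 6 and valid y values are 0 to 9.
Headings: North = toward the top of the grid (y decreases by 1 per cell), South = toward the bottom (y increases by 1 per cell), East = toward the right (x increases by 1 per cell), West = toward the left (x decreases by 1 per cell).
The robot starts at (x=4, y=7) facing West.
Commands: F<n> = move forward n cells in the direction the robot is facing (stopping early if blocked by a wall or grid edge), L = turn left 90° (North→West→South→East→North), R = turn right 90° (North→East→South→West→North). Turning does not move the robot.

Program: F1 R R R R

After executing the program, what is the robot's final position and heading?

Start: (x=4, y=7), facing West
  F1: move forward 1, now at (x=3, y=7)
  R: turn right, now facing North
  R: turn right, now facing East
  R: turn right, now facing South
  R: turn right, now facing West
Final: (x=3, y=7), facing West

Answer: Final position: (x=3, y=7), facing West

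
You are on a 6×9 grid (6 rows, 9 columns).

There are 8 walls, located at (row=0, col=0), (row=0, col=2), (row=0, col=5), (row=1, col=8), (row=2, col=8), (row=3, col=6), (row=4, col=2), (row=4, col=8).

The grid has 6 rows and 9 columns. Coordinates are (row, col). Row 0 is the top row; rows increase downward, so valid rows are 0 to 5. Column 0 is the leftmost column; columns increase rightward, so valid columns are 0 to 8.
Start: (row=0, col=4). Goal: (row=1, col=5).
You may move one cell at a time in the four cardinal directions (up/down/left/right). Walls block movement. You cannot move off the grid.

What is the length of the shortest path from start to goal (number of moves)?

Answer: Shortest path length: 2

Derivation:
BFS from (row=0, col=4) until reaching (row=1, col=5):
  Distance 0: (row=0, col=4)
  Distance 1: (row=0, col=3), (row=1, col=4)
  Distance 2: (row=1, col=3), (row=1, col=5), (row=2, col=4)  <- goal reached here
One shortest path (2 moves): (row=0, col=4) -> (row=1, col=4) -> (row=1, col=5)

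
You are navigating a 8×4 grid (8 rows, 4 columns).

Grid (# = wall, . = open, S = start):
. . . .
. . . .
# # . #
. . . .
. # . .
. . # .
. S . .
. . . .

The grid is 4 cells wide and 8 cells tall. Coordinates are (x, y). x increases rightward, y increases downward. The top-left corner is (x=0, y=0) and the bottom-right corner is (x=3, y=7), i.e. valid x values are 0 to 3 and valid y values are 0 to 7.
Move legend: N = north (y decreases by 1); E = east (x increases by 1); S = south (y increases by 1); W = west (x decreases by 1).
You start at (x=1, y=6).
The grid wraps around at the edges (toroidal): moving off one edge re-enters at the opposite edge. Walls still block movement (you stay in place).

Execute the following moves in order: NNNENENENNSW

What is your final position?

Answer: Final position: (x=0, y=6)

Derivation:
Start: (x=1, y=6)
  N (north): (x=1, y=6) -> (x=1, y=5)
  N (north): blocked, stay at (x=1, y=5)
  N (north): blocked, stay at (x=1, y=5)
  E (east): blocked, stay at (x=1, y=5)
  N (north): blocked, stay at (x=1, y=5)
  E (east): blocked, stay at (x=1, y=5)
  N (north): blocked, stay at (x=1, y=5)
  E (east): blocked, stay at (x=1, y=5)
  N (north): blocked, stay at (x=1, y=5)
  N (north): blocked, stay at (x=1, y=5)
  S (south): (x=1, y=5) -> (x=1, y=6)
  W (west): (x=1, y=6) -> (x=0, y=6)
Final: (x=0, y=6)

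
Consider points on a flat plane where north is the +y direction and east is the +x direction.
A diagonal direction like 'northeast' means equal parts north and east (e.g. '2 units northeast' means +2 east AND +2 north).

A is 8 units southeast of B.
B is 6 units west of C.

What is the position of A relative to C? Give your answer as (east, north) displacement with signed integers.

Place C at the origin (east=0, north=0).
  B is 6 units west of C: delta (east=-6, north=+0); B at (east=-6, north=0).
  A is 8 units southeast of B: delta (east=+8, north=-8); A at (east=2, north=-8).
Therefore A relative to C: (east=2, north=-8).

Answer: A is at (east=2, north=-8) relative to C.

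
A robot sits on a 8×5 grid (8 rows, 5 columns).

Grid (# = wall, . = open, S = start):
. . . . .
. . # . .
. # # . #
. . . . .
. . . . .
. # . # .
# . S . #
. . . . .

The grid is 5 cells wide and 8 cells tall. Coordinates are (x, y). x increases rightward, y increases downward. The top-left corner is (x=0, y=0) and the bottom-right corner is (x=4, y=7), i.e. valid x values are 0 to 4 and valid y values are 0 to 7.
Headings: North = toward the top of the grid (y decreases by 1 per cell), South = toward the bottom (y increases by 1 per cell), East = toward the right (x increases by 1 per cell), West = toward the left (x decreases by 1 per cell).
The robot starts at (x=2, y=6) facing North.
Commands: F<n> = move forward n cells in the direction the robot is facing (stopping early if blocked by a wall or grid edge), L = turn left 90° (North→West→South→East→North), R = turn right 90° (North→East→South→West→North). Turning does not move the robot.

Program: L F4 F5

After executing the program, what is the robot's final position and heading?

Answer: Final position: (x=1, y=6), facing West

Derivation:
Start: (x=2, y=6), facing North
  L: turn left, now facing West
  F4: move forward 1/4 (blocked), now at (x=1, y=6)
  F5: move forward 0/5 (blocked), now at (x=1, y=6)
Final: (x=1, y=6), facing West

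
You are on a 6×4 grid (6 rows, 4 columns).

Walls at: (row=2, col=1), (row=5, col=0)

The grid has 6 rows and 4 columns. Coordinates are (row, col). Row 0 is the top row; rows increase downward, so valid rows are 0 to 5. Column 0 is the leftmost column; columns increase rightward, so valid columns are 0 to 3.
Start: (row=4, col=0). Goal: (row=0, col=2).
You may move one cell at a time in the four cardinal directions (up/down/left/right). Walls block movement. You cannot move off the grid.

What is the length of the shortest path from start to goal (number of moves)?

BFS from (row=4, col=0) until reaching (row=0, col=2):
  Distance 0: (row=4, col=0)
  Distance 1: (row=3, col=0), (row=4, col=1)
  Distance 2: (row=2, col=0), (row=3, col=1), (row=4, col=2), (row=5, col=1)
  Distance 3: (row=1, col=0), (row=3, col=2), (row=4, col=3), (row=5, col=2)
  Distance 4: (row=0, col=0), (row=1, col=1), (row=2, col=2), (row=3, col=3), (row=5, col=3)
  Distance 5: (row=0, col=1), (row=1, col=2), (row=2, col=3)
  Distance 6: (row=0, col=2), (row=1, col=3)  <- goal reached here
One shortest path (6 moves): (row=4, col=0) -> (row=4, col=1) -> (row=4, col=2) -> (row=3, col=2) -> (row=2, col=2) -> (row=1, col=2) -> (row=0, col=2)

Answer: Shortest path length: 6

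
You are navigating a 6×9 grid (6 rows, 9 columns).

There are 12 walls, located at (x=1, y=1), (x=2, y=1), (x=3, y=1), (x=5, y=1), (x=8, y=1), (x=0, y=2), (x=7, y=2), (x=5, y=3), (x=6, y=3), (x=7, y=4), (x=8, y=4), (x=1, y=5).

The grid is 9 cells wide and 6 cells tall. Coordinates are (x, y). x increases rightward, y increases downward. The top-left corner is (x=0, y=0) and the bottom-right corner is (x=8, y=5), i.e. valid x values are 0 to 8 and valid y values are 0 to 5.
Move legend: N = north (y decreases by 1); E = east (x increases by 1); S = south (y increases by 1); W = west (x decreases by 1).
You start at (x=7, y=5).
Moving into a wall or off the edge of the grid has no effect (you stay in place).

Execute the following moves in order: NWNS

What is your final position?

Start: (x=7, y=5)
  N (north): blocked, stay at (x=7, y=5)
  W (west): (x=7, y=5) -> (x=6, y=5)
  N (north): (x=6, y=5) -> (x=6, y=4)
  S (south): (x=6, y=4) -> (x=6, y=5)
Final: (x=6, y=5)

Answer: Final position: (x=6, y=5)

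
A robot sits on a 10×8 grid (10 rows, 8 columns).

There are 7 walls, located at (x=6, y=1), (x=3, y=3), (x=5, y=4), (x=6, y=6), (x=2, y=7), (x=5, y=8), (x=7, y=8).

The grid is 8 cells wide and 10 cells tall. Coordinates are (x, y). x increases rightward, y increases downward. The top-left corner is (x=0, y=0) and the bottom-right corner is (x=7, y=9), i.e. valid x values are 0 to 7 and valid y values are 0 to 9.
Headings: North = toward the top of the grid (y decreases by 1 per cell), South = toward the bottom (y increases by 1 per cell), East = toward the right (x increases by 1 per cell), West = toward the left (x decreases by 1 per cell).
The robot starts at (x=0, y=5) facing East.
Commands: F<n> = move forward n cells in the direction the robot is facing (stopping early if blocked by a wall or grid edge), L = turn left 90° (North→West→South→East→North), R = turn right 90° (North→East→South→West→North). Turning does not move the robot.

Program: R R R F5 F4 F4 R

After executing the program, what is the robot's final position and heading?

Answer: Final position: (x=0, y=0), facing East

Derivation:
Start: (x=0, y=5), facing East
  R: turn right, now facing South
  R: turn right, now facing West
  R: turn right, now facing North
  F5: move forward 5, now at (x=0, y=0)
  F4: move forward 0/4 (blocked), now at (x=0, y=0)
  F4: move forward 0/4 (blocked), now at (x=0, y=0)
  R: turn right, now facing East
Final: (x=0, y=0), facing East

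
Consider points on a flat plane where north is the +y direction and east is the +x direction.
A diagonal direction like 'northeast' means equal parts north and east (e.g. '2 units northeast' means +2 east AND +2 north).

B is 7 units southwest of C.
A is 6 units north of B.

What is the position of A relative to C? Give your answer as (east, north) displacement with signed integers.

Place C at the origin (east=0, north=0).
  B is 7 units southwest of C: delta (east=-7, north=-7); B at (east=-7, north=-7).
  A is 6 units north of B: delta (east=+0, north=+6); A at (east=-7, north=-1).
Therefore A relative to C: (east=-7, north=-1).

Answer: A is at (east=-7, north=-1) relative to C.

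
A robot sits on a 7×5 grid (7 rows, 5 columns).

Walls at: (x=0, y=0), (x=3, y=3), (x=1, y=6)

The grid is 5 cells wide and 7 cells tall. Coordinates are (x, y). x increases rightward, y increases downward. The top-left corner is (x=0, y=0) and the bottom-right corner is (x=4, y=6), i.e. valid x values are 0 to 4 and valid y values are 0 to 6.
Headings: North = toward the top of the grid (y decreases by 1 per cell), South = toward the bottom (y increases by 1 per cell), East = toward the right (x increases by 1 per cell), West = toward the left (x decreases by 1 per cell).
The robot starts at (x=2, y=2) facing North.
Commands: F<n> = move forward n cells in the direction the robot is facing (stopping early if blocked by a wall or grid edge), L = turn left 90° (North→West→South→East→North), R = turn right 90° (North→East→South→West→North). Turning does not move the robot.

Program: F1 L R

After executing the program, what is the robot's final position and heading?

Start: (x=2, y=2), facing North
  F1: move forward 1, now at (x=2, y=1)
  L: turn left, now facing West
  R: turn right, now facing North
Final: (x=2, y=1), facing North

Answer: Final position: (x=2, y=1), facing North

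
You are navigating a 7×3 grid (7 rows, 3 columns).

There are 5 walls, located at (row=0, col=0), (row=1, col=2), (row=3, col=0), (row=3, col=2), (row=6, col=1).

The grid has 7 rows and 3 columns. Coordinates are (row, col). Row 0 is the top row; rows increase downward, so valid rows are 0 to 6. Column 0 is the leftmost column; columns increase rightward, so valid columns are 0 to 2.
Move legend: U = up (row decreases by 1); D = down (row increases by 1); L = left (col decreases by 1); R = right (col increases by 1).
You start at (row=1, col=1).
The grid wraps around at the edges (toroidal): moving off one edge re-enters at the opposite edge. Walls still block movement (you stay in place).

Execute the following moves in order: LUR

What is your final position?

Start: (row=1, col=1)
  L (left): (row=1, col=1) -> (row=1, col=0)
  U (up): blocked, stay at (row=1, col=0)
  R (right): (row=1, col=0) -> (row=1, col=1)
Final: (row=1, col=1)

Answer: Final position: (row=1, col=1)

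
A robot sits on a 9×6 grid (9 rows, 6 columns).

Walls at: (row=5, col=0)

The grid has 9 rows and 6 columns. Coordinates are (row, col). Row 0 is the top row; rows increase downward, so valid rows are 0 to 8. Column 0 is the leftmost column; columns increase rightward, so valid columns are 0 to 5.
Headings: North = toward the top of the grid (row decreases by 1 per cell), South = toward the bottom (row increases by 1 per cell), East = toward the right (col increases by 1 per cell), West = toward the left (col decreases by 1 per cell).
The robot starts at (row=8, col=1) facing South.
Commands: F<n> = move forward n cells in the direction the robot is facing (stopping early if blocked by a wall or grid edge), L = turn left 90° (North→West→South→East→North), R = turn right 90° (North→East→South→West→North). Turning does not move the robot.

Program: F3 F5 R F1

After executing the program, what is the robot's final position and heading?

Start: (row=8, col=1), facing South
  F3: move forward 0/3 (blocked), now at (row=8, col=1)
  F5: move forward 0/5 (blocked), now at (row=8, col=1)
  R: turn right, now facing West
  F1: move forward 1, now at (row=8, col=0)
Final: (row=8, col=0), facing West

Answer: Final position: (row=8, col=0), facing West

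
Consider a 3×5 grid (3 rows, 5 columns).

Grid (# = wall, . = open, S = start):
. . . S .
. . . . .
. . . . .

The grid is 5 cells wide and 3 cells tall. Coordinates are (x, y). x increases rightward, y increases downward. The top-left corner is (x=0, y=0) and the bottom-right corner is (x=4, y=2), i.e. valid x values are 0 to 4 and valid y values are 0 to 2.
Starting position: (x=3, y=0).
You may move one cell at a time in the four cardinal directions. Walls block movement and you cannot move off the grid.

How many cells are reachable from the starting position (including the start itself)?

BFS flood-fill from (x=3, y=0):
  Distance 0: (x=3, y=0)
  Distance 1: (x=2, y=0), (x=4, y=0), (x=3, y=1)
  Distance 2: (x=1, y=0), (x=2, y=1), (x=4, y=1), (x=3, y=2)
  Distance 3: (x=0, y=0), (x=1, y=1), (x=2, y=2), (x=4, y=2)
  Distance 4: (x=0, y=1), (x=1, y=2)
  Distance 5: (x=0, y=2)
Total reachable: 15 (grid has 15 open cells total)

Answer: Reachable cells: 15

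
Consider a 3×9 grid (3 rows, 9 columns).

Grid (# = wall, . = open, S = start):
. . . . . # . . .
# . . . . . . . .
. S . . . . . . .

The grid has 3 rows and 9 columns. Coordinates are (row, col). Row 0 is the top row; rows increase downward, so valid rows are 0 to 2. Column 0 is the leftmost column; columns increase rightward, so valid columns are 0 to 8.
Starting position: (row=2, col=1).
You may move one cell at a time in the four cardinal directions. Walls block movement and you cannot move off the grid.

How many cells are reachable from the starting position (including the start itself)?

BFS flood-fill from (row=2, col=1):
  Distance 0: (row=2, col=1)
  Distance 1: (row=1, col=1), (row=2, col=0), (row=2, col=2)
  Distance 2: (row=0, col=1), (row=1, col=2), (row=2, col=3)
  Distance 3: (row=0, col=0), (row=0, col=2), (row=1, col=3), (row=2, col=4)
  Distance 4: (row=0, col=3), (row=1, col=4), (row=2, col=5)
  Distance 5: (row=0, col=4), (row=1, col=5), (row=2, col=6)
  Distance 6: (row=1, col=6), (row=2, col=7)
  Distance 7: (row=0, col=6), (row=1, col=7), (row=2, col=8)
  Distance 8: (row=0, col=7), (row=1, col=8)
  Distance 9: (row=0, col=8)
Total reachable: 25 (grid has 25 open cells total)

Answer: Reachable cells: 25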